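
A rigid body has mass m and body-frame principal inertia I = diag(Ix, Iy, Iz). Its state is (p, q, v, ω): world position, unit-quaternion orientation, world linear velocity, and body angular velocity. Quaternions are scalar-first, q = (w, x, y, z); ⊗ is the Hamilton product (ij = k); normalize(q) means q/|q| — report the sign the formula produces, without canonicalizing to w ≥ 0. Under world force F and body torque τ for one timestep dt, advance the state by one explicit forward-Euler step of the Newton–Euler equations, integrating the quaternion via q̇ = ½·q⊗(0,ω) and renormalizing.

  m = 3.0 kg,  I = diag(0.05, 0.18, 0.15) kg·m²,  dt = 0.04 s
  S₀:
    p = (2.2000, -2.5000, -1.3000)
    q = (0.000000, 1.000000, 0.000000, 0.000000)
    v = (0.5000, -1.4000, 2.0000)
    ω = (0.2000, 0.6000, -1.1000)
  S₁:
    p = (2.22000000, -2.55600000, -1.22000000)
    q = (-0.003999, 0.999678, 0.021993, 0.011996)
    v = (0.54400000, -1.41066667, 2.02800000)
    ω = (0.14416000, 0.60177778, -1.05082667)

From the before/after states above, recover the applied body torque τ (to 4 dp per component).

Δω = ω₁−ω₀ = (-0.05584000, 0.00177778, 0.04917333)
I·α + gyro = (-0.0500, 0.0300, 0.2000)

τ = (-0.0500, 0.0300, 0.2000)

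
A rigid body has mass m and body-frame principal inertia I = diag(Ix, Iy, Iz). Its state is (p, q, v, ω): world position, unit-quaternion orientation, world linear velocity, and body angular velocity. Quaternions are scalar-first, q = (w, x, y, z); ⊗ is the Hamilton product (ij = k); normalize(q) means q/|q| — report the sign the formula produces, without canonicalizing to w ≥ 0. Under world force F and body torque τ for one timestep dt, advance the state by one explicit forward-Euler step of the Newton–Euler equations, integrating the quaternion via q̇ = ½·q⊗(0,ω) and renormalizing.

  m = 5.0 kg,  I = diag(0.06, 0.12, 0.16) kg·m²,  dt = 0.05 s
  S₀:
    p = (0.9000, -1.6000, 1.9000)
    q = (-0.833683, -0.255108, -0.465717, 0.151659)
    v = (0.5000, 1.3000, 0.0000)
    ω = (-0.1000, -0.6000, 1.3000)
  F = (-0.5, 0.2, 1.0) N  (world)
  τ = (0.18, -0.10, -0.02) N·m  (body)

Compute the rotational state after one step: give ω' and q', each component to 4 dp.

ω' = (0.0760, -0.6471, 1.2926)
q' = (-0.8457, -0.2657, -0.4450, 0.1271)

(τ − ω×Iω)/I = (3.5200, -0.9417, -0.1475)
ω' = ω + α·dt = (0.0760, -0.6471, 1.2926)
q⊗(0,ω) = (-0.5020977, -0.4310684, 0.8166843, -0.9772948)
updated quaternion q' = (-0.8457, -0.2657, -0.4450, 0.1271)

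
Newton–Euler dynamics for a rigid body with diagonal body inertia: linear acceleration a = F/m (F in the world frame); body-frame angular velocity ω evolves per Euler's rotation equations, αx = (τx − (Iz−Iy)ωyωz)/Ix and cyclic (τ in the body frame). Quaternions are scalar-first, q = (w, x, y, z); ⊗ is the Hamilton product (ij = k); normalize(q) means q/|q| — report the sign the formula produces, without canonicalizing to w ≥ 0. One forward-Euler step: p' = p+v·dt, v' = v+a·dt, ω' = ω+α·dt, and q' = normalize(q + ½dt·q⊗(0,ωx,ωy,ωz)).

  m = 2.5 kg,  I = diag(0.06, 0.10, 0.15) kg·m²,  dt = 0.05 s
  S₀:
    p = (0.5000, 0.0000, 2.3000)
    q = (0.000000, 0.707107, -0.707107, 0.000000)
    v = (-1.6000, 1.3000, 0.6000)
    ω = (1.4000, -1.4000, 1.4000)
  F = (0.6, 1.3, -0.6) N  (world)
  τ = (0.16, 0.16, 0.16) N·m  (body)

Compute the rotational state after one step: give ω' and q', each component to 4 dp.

precession coupling ω×(Iω) = (-0.0980, -0.1764, -0.0784)
(τ − ω×Iω)/I = (4.3000, 3.3640, 1.5893)
new body rate ω' = (1.6150, -1.2318, 1.4795)
Hamilton product q⊗(0,ω) = (-1.9798996, -0.9899498, -0.9899498, 0.0000000)
updated quaternion q' = (-0.0494, 0.6811, -0.7305, 0.0000)

ω' = (1.6150, -1.2318, 1.4795)
q' = (-0.0494, 0.6811, -0.7305, 0.0000)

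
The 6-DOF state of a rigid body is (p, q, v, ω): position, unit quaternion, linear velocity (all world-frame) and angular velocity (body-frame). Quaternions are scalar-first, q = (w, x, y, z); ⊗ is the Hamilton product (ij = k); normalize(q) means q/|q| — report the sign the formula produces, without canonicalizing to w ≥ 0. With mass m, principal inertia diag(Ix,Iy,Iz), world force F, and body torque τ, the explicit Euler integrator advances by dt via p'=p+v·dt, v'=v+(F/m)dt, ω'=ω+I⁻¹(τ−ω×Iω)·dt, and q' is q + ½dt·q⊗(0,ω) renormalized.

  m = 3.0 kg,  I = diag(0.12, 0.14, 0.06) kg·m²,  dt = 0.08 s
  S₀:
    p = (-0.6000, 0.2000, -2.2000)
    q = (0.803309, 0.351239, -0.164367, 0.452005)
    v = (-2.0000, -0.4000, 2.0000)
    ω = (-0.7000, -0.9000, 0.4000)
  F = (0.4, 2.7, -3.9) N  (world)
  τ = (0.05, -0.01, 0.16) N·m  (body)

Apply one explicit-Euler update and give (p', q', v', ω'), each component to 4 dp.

(τ − ω×Iω)/I = (0.1767, 0.0486, 2.4567)
new body rate ω' = (-0.6859, -0.8961, 0.5965)
q⊗(0,ω) = (-0.0828650, -0.2212586, -1.1798772, -0.1098484)
q + ½dt·q⊗(0,ω), renormalized = (0.7991, 0.3420, -0.2113, 0.4471)
a = (0.1333, 0.9000, -1.3000)
p' = p + v·dt = (-0.7600, 0.1680, -2.0400)
v' = v + a·dt = (-1.9893, -0.3280, 1.8960)

p' = (-0.7600, 0.1680, -2.0400)
q' = (0.7991, 0.3420, -0.2113, 0.4471)
v' = (-1.9893, -0.3280, 1.8960)
ω' = (-0.6859, -0.8961, 0.5965)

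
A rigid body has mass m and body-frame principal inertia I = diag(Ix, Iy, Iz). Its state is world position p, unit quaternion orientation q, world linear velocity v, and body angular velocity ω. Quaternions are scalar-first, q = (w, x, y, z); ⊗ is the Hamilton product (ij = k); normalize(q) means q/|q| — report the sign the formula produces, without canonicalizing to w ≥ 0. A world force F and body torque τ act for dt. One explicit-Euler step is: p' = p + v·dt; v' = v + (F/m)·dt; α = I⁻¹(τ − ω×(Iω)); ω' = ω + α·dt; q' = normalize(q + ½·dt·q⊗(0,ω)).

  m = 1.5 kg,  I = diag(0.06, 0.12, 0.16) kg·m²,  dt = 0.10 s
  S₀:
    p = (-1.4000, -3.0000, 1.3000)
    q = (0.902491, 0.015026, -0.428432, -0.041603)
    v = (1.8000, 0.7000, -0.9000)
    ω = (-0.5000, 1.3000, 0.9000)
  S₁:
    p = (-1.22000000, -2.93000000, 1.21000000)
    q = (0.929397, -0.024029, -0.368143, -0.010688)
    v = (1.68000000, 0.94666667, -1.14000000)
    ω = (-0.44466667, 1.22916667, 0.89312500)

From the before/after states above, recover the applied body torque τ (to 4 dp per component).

Δω = ω₁−ω₀ = (0.05533333, -0.07083333, -0.00687500)
applied torque τ = (0.0800, -0.0400, -0.0500)

τ = (0.0800, -0.0400, -0.0500)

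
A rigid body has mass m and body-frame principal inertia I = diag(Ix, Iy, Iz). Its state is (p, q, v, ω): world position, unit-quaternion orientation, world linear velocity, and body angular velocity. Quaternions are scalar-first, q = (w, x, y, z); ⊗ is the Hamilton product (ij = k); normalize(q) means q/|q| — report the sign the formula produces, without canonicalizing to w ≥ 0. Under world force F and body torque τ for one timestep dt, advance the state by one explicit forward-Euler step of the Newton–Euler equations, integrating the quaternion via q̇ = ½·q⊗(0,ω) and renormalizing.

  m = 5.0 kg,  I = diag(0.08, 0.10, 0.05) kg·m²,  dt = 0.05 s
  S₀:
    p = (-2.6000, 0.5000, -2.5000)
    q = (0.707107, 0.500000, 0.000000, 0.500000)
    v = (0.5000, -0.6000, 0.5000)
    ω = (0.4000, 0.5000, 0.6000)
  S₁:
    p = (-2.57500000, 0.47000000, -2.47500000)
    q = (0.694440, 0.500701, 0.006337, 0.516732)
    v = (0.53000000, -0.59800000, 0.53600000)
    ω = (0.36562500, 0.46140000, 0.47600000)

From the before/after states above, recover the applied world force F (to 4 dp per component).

v₁ − v₀ = (0.03000000, 0.00200000, 0.03600000)
F = m·Δv/dt = (3.0000, 0.2000, 3.6000)

F = (3.0000, 0.2000, 3.6000)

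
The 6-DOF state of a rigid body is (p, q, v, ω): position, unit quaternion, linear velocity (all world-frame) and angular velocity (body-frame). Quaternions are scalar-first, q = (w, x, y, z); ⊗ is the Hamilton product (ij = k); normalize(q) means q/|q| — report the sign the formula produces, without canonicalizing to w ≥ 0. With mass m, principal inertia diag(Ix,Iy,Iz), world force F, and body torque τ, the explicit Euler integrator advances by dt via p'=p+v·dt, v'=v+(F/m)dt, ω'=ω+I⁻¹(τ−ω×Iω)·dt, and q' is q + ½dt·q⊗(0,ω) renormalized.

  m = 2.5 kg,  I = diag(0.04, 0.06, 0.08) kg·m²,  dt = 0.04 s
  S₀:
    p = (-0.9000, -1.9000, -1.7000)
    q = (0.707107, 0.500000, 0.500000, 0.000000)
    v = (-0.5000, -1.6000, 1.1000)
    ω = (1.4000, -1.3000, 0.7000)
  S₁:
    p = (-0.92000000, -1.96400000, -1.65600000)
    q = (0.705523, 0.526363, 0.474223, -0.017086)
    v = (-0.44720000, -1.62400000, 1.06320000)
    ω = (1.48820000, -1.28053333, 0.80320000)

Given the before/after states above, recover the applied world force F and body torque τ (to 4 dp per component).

F = (3.3000, -1.5000, -2.3000)
τ = (0.0700, -0.0100, 0.1700)

velocity change Δv = (0.05280000, -0.02400000, -0.03680000)
F = m·Δv/dt = (3.3000, -1.5000, -2.3000)
ω₁ − ω₀ = (0.08820000, 0.01946667, 0.10320000)
ω₀×(Iω₀) = (-0.0182, -0.0392, -0.0364)
applied torque τ = (0.0700, -0.0100, 0.1700)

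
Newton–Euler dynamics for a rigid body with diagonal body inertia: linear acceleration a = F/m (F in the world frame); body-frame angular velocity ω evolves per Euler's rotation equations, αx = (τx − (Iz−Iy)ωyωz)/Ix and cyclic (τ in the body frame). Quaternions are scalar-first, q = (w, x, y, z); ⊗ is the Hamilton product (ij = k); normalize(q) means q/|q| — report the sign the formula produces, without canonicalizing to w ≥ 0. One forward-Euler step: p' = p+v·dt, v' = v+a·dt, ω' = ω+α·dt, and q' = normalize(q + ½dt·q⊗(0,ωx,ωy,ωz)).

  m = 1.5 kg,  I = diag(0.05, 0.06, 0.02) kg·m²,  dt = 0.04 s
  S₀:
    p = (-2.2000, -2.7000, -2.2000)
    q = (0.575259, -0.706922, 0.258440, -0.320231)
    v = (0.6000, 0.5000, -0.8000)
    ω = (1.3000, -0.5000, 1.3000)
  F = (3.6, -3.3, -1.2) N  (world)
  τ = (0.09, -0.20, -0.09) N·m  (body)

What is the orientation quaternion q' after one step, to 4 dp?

Hamilton product q⊗(0,ω) = (1.4645189, 0.9236932, 0.2150688, 0.7653257)
updated quaternion q' = (0.6041, -0.6879, 0.2626, -0.3047)

q' = (0.6041, -0.6879, 0.2626, -0.3047)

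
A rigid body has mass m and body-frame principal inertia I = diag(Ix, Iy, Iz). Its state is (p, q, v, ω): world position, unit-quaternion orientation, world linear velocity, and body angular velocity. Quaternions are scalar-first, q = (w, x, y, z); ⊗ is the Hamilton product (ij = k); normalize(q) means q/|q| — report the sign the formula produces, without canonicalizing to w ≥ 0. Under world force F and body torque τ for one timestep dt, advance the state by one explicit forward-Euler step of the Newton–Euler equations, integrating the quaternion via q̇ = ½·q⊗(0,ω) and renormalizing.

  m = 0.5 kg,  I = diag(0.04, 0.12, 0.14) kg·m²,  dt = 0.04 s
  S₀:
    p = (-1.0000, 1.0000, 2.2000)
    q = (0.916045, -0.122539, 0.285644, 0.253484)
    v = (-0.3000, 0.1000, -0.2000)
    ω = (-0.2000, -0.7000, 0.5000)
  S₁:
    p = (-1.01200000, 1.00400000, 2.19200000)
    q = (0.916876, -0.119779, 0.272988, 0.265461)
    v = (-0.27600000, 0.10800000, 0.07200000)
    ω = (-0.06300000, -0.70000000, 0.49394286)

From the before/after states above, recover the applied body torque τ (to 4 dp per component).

τ = (0.1300, 0.0100, -0.0100)

rate change Δω = (0.13700000, 0.00000000, -0.00605714)
ω₀×(Iω₀) = (-0.0070, 0.0100, 0.0112)
applied torque τ = (0.1300, 0.0100, -0.0100)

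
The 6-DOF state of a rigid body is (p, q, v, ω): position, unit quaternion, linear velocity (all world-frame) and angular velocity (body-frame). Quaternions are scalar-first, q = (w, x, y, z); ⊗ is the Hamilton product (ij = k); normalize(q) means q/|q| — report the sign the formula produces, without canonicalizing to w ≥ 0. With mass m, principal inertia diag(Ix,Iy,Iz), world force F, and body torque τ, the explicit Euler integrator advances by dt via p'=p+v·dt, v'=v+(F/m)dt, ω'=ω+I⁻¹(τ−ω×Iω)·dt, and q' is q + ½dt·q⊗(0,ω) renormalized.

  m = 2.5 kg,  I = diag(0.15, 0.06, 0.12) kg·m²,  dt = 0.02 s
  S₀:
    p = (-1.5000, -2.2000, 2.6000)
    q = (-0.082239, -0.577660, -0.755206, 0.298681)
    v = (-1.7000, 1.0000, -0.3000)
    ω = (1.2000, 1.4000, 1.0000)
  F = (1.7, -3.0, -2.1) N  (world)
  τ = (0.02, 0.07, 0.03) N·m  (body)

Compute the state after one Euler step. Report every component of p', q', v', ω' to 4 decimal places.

p' = (-1.5340, -2.1800, 2.5940)
q' = (-0.0677, -0.5903, -0.7468, 0.2988)
v' = (-1.6864, 0.9760, -0.3168)
ω' = (1.1915, 1.4113, 1.0302)

(τ − ω×Iω)/I = (-0.4267, 0.5667, 1.5100)
ω + α·dt = (1.1915, 1.4113, 1.0302)
2q̇ = q⊗(0,ω) = (1.4517994, -1.2720462, 0.8209426, 0.0152842)
q' = normalize(q + ½dt·q⊗(0,ω)) = (-0.0677, -0.5903, -0.7468, 0.2988)
p + v·dt = (-1.5340, -2.1800, 2.5940)
v' = v + a·dt = (-1.6864, 0.9760, -0.3168)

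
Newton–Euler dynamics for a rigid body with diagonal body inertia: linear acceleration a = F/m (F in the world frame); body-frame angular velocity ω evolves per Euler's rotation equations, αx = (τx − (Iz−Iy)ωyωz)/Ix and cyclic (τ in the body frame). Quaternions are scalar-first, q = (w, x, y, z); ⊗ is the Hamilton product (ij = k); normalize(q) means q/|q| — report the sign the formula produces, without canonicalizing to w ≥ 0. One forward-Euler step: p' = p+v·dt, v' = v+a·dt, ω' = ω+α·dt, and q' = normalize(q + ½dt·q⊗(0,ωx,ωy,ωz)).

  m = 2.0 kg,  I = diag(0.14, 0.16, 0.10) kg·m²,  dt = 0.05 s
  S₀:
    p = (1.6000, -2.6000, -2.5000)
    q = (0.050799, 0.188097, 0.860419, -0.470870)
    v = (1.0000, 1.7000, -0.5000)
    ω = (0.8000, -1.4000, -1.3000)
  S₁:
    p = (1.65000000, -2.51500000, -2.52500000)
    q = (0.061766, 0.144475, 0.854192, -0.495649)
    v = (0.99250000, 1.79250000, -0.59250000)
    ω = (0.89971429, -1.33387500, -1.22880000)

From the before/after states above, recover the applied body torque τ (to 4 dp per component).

ω₁ − ω₀ = (0.09971429, 0.06612500, 0.07120000)
applied torque τ = (0.1700, 0.1700, 0.1200)

τ = (0.1700, 0.1700, 0.1200)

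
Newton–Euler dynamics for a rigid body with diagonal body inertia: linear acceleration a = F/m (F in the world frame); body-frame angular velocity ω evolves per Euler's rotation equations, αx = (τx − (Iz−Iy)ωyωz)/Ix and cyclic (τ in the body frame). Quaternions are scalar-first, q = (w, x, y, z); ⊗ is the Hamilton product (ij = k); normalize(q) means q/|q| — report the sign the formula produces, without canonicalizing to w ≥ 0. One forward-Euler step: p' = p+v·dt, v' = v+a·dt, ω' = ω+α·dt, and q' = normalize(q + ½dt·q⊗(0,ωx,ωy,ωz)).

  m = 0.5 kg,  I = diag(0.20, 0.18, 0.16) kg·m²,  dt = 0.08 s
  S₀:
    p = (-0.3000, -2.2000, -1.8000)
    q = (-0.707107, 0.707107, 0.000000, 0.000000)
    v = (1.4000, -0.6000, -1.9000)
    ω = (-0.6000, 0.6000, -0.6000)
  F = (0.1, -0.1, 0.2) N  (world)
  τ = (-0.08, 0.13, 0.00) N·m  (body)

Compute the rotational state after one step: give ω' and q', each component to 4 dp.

gyro term ω×Iω = (0.0072, 0.0144, 0.0072)
angular accel α = (-0.4360, 0.6422, -0.0450)
new body rate ω' = (-0.6349, 0.6514, -0.6036)
Hamilton product q⊗(0,ω) = (0.4242642, 0.4242642, 0.0000000, 0.8485284)
q + ½dt·q⊗(0,ω), renormalized = (-0.6895, 0.7235, 0.0000, 0.0339)

ω' = (-0.6349, 0.6514, -0.6036)
q' = (-0.6895, 0.7235, 0.0000, 0.0339)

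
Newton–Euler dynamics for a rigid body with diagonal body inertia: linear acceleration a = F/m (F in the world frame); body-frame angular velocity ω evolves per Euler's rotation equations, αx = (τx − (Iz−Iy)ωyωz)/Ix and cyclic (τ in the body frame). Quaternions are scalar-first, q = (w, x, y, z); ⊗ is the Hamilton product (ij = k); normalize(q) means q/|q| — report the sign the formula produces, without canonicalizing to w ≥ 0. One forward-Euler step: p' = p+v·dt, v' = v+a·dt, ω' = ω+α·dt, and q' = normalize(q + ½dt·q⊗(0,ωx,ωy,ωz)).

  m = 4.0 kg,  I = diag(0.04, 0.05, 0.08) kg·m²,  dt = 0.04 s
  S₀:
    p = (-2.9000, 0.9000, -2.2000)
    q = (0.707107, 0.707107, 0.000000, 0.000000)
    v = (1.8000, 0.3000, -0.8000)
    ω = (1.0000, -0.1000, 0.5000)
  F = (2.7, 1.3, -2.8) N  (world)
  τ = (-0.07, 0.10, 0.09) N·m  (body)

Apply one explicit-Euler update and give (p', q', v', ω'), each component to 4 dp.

p' = (-2.8280, 0.9120, -2.2320)
q' = (0.6928, 0.7211, -0.0085, 0.0057)
v' = (1.8270, 0.3130, -0.8280)
ω' = (0.9315, -0.0040, 0.5455)

linear accel F/m = (0.6750, 0.3250, -0.7000)
p + v·dt = (-2.8280, 0.9120, -2.2320)
new velocity v' = (1.8270, 0.3130, -0.8280)
ω×(Iω) gyroscopic = (-0.0015, -0.0200, -0.0010)
angular accel α = (-1.7125, 2.4000, 1.1375)
ω' = ω + α·dt = (0.9315, -0.0040, 0.5455)
q⊗(0,ω) = (-0.7071070, 0.7071070, -0.4242642, 0.2828428)
q + ½dt·q⊗(0,ω), renormalized = (0.6928, 0.7211, -0.0085, 0.0057)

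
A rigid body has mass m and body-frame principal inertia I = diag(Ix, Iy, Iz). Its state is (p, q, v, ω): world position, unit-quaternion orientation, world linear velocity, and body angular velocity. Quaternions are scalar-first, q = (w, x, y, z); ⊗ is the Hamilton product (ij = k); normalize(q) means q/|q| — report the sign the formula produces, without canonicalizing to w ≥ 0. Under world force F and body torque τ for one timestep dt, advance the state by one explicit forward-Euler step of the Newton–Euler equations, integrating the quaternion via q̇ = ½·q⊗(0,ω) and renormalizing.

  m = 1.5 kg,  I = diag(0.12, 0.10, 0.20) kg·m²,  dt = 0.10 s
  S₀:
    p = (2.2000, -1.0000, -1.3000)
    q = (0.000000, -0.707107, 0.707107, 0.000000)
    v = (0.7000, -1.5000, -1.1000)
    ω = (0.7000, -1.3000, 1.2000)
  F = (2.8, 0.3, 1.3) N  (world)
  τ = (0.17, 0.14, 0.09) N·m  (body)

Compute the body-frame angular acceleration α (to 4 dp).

precession coupling ω×(Iω) = (-0.1560, -0.0672, 0.0182)
(τ − ω×Iω)/I = (2.7167, 2.0720, 0.3590)

α = (2.7167, 2.0720, 0.3590)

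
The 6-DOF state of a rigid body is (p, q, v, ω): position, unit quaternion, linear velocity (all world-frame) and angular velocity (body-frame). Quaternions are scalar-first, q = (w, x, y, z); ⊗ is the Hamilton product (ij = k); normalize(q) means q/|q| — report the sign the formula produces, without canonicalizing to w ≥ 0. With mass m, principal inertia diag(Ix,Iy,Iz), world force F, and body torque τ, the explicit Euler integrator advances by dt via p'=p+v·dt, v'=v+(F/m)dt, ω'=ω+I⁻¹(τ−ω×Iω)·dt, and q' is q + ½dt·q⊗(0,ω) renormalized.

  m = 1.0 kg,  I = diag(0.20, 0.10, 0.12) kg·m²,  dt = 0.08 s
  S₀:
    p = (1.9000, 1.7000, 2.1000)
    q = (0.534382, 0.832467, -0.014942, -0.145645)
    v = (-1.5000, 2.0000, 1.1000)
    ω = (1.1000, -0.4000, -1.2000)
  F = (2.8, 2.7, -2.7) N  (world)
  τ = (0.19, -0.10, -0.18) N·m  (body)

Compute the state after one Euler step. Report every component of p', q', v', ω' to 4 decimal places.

p' = (1.7800, 1.8600, 2.1880)
q' = (0.4894, 0.8525, 0.0100, -0.1835)
v' = (-1.2760, 2.2160, 0.8840)
ω' = (1.1722, -0.3955, -1.3493)

p + v·dt = (1.7800, 1.8600, 2.1880)
v' = v + a·dt = (-1.2760, 2.2160, 0.8840)
(τ − ω×Iω)/I = (0.9020, 0.0560, -1.8667)
new body rate ω' = (1.1722, -0.3955, -1.3493)
2q̇ = q⊗(0,ω) = (-1.0964645, 0.5474926, 0.6249981, -0.9578090)
q' = normalize(q + ½dt·q⊗(0,ω)) = (0.4894, 0.8525, 0.0100, -0.1835)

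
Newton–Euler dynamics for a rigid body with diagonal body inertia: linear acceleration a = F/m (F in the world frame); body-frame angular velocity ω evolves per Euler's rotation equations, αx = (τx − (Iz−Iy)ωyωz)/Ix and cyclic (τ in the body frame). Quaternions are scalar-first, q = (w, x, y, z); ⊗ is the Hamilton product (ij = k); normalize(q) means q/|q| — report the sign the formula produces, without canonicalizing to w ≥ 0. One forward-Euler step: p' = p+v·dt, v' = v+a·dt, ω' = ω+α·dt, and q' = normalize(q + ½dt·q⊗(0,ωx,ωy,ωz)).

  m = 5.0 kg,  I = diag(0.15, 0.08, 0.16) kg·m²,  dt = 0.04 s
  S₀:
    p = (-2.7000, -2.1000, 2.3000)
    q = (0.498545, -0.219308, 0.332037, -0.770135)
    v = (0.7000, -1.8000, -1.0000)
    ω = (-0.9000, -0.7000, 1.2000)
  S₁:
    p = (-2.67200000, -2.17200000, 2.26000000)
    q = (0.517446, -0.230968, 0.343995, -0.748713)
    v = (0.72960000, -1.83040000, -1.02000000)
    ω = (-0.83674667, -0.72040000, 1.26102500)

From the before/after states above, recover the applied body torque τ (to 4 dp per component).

τ = (0.1700, -0.0300, 0.2000)

ω₁ − ω₀ = (0.06325333, -0.02040000, 0.06102500)
ω₀×(Iω₀) = (-0.0672, 0.0108, -0.0441)
I·α + gyro = (0.1700, -0.0300, 0.2000)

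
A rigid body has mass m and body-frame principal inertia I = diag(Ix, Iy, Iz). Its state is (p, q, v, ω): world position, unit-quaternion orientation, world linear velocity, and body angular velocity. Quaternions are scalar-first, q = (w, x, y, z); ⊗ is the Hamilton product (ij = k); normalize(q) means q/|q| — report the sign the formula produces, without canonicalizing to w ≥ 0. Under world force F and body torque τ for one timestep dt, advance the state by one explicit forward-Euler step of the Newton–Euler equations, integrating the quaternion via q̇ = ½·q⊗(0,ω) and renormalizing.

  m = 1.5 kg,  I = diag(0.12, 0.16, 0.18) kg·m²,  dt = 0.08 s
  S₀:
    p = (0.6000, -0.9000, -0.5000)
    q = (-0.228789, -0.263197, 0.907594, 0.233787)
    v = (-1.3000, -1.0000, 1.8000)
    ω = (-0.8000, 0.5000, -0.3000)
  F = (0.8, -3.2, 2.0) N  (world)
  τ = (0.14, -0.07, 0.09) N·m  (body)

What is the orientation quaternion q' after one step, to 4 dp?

q' = (-0.2524, -0.2712, 0.8917, 0.2601)

2q̇ = q⊗(0,ω) = (-0.5942185, -0.2061405, -0.3803832, 0.6631134)
updated quaternion q' = (-0.2524, -0.2712, 0.8917, 0.2601)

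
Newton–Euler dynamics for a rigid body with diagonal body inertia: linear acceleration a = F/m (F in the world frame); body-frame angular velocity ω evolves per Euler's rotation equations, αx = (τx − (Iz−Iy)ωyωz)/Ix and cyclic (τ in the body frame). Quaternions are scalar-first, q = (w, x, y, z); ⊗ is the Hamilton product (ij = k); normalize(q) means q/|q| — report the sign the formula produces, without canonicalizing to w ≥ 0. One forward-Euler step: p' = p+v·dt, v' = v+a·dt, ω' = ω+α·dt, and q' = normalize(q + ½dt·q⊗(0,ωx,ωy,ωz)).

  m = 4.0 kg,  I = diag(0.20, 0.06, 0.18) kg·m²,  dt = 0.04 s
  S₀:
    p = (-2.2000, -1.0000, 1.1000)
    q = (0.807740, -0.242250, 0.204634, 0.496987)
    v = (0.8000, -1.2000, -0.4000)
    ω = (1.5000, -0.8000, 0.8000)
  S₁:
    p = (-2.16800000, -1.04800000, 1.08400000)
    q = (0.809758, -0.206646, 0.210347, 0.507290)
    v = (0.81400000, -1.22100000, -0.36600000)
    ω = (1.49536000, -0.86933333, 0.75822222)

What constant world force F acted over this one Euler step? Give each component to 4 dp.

v₁ − v₀ = (0.01400000, -0.02100000, 0.03400000)
applied force F = (1.4000, -2.1000, 3.4000)

F = (1.4000, -2.1000, 3.4000)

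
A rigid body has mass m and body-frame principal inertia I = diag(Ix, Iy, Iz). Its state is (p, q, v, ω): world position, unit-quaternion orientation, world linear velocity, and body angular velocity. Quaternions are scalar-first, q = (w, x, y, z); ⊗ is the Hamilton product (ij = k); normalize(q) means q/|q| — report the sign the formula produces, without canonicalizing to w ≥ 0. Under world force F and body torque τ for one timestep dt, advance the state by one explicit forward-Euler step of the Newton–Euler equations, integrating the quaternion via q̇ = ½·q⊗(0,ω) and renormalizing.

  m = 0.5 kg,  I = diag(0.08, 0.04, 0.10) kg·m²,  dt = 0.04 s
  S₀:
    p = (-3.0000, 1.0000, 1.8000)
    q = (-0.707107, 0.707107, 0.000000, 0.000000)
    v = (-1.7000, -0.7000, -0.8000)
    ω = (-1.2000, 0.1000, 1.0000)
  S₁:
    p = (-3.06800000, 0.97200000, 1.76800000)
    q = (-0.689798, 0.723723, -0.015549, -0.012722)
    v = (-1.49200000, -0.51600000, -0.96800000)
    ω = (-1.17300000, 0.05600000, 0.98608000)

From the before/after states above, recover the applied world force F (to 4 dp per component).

velocity change Δv = (0.20800000, 0.18400000, -0.16800000)
m·(v₁−v₀)/dt = (2.6000, 2.3000, -2.1000)

F = (2.6000, 2.3000, -2.1000)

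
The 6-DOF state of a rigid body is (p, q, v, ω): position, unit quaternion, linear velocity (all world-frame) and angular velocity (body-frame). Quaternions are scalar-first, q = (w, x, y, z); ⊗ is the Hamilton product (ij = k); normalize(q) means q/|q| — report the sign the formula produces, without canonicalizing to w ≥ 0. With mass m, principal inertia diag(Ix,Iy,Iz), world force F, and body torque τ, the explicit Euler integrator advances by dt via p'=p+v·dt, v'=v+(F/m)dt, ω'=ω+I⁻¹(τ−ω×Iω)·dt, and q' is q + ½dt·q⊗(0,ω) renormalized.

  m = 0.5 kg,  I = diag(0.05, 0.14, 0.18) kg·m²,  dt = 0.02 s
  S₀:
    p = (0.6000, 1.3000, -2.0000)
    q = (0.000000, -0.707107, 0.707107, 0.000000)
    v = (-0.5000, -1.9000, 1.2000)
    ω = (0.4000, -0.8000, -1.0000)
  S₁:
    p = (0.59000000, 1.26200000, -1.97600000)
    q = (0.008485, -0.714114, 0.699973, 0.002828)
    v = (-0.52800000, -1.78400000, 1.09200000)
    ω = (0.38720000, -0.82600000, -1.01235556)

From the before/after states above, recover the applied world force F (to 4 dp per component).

v₁ − v₀ = (-0.02800000, 0.11600000, -0.10800000)
applied force F = (-0.7000, 2.9000, -2.7000)

F = (-0.7000, 2.9000, -2.7000)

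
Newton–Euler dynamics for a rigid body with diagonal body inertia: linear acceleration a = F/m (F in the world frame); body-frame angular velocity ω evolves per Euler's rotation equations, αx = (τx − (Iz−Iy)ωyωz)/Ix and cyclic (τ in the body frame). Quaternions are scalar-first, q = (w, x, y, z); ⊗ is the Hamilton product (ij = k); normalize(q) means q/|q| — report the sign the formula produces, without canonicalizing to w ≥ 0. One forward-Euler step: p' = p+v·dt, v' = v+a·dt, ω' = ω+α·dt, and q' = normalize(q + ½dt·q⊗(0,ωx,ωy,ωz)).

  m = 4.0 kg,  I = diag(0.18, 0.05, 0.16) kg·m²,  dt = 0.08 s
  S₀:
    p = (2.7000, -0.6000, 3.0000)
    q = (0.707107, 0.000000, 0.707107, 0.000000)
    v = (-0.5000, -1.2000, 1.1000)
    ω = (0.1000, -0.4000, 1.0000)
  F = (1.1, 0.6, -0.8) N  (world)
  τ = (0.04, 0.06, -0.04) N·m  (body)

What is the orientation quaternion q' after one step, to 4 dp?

2q̇ = q⊗(0,ω) = (0.2828428, 0.7778177, -0.2828428, 0.6363963)
q + ½dt·q⊗(0,ω), renormalized = (0.7177, 0.0311, 0.6951, 0.0254)

q' = (0.7177, 0.0311, 0.6951, 0.0254)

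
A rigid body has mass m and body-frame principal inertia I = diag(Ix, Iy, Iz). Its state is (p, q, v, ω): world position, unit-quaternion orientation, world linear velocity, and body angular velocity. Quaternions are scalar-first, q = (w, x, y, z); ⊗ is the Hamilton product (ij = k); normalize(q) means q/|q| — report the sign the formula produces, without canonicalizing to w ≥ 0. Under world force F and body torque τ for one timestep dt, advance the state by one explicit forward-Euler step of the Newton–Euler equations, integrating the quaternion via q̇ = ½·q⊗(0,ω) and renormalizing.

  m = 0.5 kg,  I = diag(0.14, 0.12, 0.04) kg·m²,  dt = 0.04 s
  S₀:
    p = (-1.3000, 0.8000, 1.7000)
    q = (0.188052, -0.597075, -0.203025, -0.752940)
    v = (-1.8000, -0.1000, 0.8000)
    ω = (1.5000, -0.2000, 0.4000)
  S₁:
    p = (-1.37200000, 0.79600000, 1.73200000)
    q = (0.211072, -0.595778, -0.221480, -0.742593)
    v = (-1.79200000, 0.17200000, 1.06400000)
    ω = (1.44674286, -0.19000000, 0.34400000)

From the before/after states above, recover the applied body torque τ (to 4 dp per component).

Δω = ω₁−ω₀ = (-0.05325714, 0.01000000, -0.05600000)
τ = I·(Δω/dt) + ω₀×(Iω₀) = (-0.1800, 0.0900, -0.0500)

τ = (-0.1800, 0.0900, -0.0500)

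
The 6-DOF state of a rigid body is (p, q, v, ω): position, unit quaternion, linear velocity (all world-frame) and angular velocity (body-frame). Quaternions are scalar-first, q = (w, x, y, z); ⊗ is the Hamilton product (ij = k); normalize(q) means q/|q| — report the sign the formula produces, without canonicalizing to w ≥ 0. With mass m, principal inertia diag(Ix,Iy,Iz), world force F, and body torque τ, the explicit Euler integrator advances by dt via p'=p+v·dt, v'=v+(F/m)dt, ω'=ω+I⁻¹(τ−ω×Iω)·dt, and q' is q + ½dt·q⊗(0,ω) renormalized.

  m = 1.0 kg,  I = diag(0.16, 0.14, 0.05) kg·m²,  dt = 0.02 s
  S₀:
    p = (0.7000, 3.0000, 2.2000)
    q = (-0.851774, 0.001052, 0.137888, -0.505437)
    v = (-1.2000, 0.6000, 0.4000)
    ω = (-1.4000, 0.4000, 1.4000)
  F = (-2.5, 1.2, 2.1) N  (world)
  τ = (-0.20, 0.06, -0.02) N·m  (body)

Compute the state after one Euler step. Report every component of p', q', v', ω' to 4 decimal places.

p' = p + v·dt = (0.6760, 3.0120, 2.2080)
v' = v + a·dt = (-1.2500, 0.6240, 0.4420)
gyro term ω×Iω = (-0.0504, -0.2156, 0.0112)
α = I⁻¹(τ − ω×Iω) = (-0.9350, 1.9686, -0.6240)
ω + α·dt = (-1.4187, 0.4394, 1.3875)
Hamilton product q⊗(0,ω) = (0.6539294, 1.5877016, 0.3654294, -0.9990196)
updated quaternion q' = (-0.8451, 0.0169, 0.1415, -0.5153)

p' = (0.6760, 3.0120, 2.2080)
q' = (-0.8451, 0.0169, 0.1415, -0.5153)
v' = (-1.2500, 0.6240, 0.4420)
ω' = (-1.4187, 0.4394, 1.3875)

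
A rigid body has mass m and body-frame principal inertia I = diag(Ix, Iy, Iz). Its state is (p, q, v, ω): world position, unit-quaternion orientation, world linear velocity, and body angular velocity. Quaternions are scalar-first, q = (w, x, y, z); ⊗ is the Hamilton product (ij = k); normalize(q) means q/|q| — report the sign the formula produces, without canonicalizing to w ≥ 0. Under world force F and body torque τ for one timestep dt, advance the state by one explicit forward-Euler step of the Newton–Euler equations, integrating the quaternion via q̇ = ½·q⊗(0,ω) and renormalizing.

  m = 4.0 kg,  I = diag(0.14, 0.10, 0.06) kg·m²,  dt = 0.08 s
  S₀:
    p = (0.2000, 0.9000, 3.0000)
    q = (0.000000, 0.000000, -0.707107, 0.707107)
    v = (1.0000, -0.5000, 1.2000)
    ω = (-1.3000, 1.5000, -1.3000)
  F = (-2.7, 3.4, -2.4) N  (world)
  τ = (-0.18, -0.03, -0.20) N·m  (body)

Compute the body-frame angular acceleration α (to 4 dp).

gyro term ω×Iω = (0.0780, 0.1352, 0.0780)
(τ − ω×Iω)/I = (-1.8429, -1.6520, -4.6333)

α = (-1.8429, -1.6520, -4.6333)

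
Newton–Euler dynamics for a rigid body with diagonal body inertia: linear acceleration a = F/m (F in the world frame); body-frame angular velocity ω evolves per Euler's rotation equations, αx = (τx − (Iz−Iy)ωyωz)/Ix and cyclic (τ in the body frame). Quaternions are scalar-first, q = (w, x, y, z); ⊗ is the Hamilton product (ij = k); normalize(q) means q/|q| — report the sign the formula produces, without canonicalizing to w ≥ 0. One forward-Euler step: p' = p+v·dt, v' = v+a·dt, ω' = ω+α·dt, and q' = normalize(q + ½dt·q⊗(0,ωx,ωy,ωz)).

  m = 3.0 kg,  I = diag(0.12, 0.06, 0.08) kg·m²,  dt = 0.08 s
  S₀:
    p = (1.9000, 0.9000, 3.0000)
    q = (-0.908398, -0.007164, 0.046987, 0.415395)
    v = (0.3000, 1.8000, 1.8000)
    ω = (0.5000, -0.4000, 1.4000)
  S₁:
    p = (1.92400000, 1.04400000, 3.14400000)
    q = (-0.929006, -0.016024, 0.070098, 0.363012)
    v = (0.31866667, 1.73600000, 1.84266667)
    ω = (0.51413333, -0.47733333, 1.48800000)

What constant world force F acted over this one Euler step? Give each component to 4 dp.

v₁ − v₀ = (0.01866667, -0.06400000, 0.04266667)
applied force F = (0.7000, -2.4000, 1.6000)

F = (0.7000, -2.4000, 1.6000)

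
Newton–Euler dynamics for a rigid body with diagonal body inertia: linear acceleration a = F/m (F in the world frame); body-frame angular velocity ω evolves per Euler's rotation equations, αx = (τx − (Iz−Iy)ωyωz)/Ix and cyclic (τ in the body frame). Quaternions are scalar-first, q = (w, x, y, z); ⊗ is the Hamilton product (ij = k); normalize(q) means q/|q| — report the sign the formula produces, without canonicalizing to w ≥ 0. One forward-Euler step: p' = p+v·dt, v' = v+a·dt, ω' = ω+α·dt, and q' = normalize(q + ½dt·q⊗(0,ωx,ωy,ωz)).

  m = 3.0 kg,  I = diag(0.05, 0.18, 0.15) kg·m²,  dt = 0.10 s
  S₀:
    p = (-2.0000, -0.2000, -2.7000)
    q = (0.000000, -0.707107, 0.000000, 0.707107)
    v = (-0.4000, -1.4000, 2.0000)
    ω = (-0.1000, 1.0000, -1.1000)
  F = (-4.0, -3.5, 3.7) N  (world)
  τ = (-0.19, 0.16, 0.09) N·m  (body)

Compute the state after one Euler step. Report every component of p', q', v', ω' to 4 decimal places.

p' = (-2.0400, -0.3400, -2.5000)
q' = (0.0353, -0.7404, -0.0423, 0.6699)
v' = (-0.5333, -1.5167, 2.1233)
ω' = (-0.5460, 1.0950, -1.0313)

p + v·dt = (-2.0400, -0.3400, -2.5000)
new velocity v' = (-0.5333, -1.5167, 2.1233)
ω×(Iω) gyroscopic = (0.0330, -0.0110, -0.0130)
α = I⁻¹(τ − ω×Iω) = (-4.4600, 0.9500, 0.6867)
ω' = ω + α·dt = (-0.5460, 1.0950, -1.0313)
2q̇ = q⊗(0,ω) = (0.7071070, -0.7071070, -0.8485284, -0.7071070)
updated quaternion q' = (0.0353, -0.7404, -0.0423, 0.6699)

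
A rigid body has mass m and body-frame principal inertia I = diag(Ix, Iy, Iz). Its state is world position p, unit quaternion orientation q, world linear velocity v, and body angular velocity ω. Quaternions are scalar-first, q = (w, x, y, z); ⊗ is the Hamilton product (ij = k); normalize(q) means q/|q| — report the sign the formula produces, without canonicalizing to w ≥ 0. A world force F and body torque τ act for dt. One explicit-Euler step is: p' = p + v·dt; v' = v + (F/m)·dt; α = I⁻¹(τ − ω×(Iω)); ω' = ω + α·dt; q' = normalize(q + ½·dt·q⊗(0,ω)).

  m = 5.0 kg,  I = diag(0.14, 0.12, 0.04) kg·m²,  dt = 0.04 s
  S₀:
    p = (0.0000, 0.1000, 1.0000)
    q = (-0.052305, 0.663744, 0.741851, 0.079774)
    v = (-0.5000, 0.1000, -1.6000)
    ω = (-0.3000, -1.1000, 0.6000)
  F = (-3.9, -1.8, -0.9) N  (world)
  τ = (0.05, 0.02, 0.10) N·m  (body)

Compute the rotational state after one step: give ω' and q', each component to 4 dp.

ω×(Iω) gyroscopic = (0.0528, -0.0180, -0.0066)
α = I⁻¹(τ − ω×Iω) = (-0.0200, 0.3167, 2.6650)
new body rate ω' = (-0.3008, -1.0873, 0.7066)
q⊗(0,ω) = (0.9672949, 0.5485535, -0.3646431, -0.5389461)
updated quaternion q' = (-0.0329, 0.6745, 0.7343, 0.0690)

ω' = (-0.3008, -1.0873, 0.7066)
q' = (-0.0329, 0.6745, 0.7343, 0.0690)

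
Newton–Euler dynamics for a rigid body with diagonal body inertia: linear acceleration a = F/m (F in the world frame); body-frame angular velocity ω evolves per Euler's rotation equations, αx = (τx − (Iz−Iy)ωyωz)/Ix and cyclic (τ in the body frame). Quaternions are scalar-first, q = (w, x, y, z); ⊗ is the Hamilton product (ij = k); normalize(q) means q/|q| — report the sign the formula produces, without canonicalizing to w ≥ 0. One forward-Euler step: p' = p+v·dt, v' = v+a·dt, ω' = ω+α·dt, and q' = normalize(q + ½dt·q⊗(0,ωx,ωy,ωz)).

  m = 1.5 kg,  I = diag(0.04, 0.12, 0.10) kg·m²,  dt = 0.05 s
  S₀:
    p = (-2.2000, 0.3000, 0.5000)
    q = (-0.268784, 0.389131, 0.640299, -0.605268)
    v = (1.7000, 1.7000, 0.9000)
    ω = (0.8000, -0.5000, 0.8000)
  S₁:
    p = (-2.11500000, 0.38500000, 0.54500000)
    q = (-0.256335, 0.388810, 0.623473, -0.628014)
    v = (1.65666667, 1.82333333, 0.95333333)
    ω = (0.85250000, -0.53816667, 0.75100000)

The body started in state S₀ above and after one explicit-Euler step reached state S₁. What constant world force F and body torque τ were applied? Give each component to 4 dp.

v₁ − v₀ = (-0.04333333, 0.12333333, 0.05333333)
applied force F = (-1.3000, 3.7000, 1.6000)
ω₁ − ω₀ = (0.05250000, -0.03816667, -0.04900000)
applied torque τ = (0.0500, -0.1300, -0.1300)

F = (-1.3000, 3.7000, 1.6000)
τ = (0.0500, -0.1300, -0.1300)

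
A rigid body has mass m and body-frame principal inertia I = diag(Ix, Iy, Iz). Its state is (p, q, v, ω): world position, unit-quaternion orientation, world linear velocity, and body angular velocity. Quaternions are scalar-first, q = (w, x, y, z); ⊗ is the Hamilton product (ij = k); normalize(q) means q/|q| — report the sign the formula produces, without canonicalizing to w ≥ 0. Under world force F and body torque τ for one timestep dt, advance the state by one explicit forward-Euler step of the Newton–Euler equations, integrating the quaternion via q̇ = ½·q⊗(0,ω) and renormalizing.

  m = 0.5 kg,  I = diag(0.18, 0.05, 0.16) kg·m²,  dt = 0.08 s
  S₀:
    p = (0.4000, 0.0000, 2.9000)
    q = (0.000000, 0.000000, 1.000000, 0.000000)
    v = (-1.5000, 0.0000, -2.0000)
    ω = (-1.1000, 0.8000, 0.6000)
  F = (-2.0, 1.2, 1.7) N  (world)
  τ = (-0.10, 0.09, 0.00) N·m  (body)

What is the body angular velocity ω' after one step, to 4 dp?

ω' = (-1.1679, 0.9651, 0.5428)

ω×(Iω) gyroscopic = (0.0528, -0.0132, 0.1144)
angular accel α = (-0.8489, 2.0640, -0.7150)
ω' = ω + α·dt = (-1.1679, 0.9651, 0.5428)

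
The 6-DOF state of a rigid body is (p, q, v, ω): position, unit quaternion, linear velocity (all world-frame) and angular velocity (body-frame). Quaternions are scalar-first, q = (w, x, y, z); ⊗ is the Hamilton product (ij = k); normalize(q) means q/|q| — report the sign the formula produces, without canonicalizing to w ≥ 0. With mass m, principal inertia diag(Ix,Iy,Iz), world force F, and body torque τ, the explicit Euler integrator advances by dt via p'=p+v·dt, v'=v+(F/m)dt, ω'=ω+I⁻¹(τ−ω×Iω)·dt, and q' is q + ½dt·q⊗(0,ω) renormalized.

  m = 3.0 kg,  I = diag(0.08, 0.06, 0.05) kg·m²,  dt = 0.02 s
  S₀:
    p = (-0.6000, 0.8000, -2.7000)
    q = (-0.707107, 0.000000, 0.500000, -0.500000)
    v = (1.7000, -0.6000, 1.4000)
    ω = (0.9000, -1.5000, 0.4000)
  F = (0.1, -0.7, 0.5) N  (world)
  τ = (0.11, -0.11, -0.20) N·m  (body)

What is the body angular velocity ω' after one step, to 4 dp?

precession coupling ω×(Iω) = (0.0060, 0.0108, 0.0270)
angular accel α = (1.3000, -2.0133, -4.5400)
ω + α·dt = (0.9260, -1.5403, 0.3092)

ω' = (0.9260, -1.5403, 0.3092)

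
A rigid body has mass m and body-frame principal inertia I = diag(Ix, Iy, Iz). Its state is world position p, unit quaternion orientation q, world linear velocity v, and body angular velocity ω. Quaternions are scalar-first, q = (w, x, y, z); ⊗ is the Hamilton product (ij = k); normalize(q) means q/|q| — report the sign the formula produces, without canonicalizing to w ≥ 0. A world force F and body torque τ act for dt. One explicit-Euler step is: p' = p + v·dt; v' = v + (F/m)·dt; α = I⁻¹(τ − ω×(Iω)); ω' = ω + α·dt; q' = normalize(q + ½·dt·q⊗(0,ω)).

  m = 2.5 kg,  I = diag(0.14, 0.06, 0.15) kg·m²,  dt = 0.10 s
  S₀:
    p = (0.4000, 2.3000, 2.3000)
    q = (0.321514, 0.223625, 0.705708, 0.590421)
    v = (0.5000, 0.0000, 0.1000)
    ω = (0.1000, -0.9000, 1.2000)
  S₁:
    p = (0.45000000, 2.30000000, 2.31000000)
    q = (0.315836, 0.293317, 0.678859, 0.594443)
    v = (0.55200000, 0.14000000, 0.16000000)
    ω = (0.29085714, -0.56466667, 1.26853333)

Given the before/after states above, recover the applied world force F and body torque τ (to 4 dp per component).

F = (1.3000, 3.5000, 1.5000)
τ = (0.1700, 0.2000, 0.1100)

rate change Δω = (0.19085714, 0.33533333, 0.06853333)
ω₀×(Iω₀) = (-0.0972, -0.0012, 0.0072)
I·α + gyro = (0.1700, 0.2000, 0.1100)
v₁ − v₀ = (0.05200000, 0.14000000, 0.06000000)
applied force F = (1.3000, 3.5000, 1.5000)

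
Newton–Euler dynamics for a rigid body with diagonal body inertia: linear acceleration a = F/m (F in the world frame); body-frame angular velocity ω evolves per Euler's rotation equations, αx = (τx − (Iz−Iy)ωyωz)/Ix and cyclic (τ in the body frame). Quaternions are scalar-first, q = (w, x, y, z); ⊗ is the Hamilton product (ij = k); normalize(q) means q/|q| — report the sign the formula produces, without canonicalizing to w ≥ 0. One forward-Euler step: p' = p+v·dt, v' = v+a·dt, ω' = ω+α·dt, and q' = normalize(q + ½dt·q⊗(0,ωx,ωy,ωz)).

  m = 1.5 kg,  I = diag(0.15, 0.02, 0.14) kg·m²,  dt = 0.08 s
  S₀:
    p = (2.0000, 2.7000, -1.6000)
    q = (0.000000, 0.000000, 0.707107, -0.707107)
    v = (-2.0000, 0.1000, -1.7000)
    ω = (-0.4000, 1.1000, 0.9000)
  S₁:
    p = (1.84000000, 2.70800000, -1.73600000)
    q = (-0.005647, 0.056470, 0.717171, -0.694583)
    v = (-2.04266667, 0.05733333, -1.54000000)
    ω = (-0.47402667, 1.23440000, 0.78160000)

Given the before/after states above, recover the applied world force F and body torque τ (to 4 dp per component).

v₁ − v₀ = (-0.04266667, -0.04266667, 0.16000000)
m·(v₁−v₀)/dt = (-0.8000, -0.8000, 3.0000)
Δω = ω₁−ω₀ = (-0.07402667, 0.13440000, -0.11840000)
gyro term ω₀×Iω₀ = (0.1188, -0.0036, 0.0572)
I·α + gyro = (-0.0200, 0.0300, -0.1500)

F = (-0.8000, -0.8000, 3.0000)
τ = (-0.0200, 0.0300, -0.1500)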